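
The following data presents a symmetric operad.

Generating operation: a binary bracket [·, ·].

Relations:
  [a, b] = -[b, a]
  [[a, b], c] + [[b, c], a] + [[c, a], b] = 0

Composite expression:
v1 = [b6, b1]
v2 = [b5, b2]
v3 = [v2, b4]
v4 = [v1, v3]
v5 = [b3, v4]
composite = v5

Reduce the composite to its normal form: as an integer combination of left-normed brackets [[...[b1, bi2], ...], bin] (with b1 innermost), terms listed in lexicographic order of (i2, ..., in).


In the tensor algebra, words opening b1 carry the b1-anchored form.
Composite bracket: [b3, [[b6, b1], [[b5, b2], b4]]]
Each bracket splits as ab - ba, giving 32 signed words (2^5 = 32).
The b1-initial words carry the normal form:
  the word b1b6b2b5b4b3 carries sign -1 and contributes -[[[[[b1, b6], b2], b5], b4], b3]
  the word b1b6b4b2b5b3 carries sign +1 and contributes +[[[[[b1, b6], b4], b2], b5], b3]
  the word b1b6b4b5b2b3 carries sign -1 and contributes -[[[[[b1, b6], b4], b5], b2], b3]
  the word b1b6b5b2b4b3 carries sign +1 and contributes +[[[[[b1, b6], b5], b2], b4], b3]

-[[[[[b1, b6], b2], b5], b4], b3] + [[[[[b1, b6], b4], b2], b5], b3] - [[[[[b1, b6], b4], b5], b2], b3] + [[[[[b1, b6], b5], b2], b4], b3]


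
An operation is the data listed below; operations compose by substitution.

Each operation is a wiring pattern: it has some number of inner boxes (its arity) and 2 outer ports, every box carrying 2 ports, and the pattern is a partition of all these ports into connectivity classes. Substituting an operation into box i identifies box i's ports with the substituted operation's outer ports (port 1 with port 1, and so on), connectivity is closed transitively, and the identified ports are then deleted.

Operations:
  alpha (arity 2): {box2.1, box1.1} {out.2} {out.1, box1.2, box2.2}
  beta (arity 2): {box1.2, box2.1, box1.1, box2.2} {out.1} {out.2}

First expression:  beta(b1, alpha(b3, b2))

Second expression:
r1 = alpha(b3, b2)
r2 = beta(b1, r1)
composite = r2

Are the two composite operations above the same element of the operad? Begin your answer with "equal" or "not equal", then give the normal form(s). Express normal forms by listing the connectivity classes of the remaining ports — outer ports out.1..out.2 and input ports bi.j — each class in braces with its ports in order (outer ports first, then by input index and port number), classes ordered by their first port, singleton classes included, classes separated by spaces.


equal; both compose to {out.1} {out.2} {b1.1, b1.2, b2.2, b3.2} {b2.1, b3.1}

The first composite normalizes to {out.1} {out.2} {b1.1, b1.2, b2.2, b3.2} {b2.1, b3.1}
The second composite normalizes to {out.1} {out.2} {b1.1, b1.2, b2.2, b3.2} {b2.1, b3.1}
The normal forms match — equal.


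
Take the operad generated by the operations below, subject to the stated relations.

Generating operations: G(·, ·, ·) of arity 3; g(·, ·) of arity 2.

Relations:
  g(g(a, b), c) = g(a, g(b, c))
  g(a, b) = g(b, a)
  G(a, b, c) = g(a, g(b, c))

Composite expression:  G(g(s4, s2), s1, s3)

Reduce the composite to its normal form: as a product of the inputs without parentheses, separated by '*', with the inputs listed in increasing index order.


Key point: G commutes, so take the s-inputs in any fixed order.
g(s4, s2) spells out as s4 * s2
G(g(s4, s2), s1, s3) spells out as s4 * s2 * s1 * s3
the factors in increasing index order: s1 * s2 * s3 * s4

s1 * s2 * s3 * s4


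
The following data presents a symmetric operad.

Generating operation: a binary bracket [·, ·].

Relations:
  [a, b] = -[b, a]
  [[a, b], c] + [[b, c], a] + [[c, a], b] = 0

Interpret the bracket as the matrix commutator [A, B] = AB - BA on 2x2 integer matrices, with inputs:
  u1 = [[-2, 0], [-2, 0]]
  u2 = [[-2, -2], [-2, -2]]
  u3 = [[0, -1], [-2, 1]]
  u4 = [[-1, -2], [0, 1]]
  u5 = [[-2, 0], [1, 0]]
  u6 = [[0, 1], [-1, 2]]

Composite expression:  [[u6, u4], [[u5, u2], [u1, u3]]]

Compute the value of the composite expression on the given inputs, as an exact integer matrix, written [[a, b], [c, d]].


[[96, -96], [96, -96]]

[u6, u4] = [[-2, 6], [2, 2]]
[u5, u2] = [[2, 4], [-4, -2]]
[u1, u3] = [[-2, 2], [-2, 2]]
[[u5, u2], [u1, u3]] = [[0, 24], [24, 0]]
[[u6, u4], [[u5, u2], [u1, u3]]] = [[96, -96], [96, -96]]


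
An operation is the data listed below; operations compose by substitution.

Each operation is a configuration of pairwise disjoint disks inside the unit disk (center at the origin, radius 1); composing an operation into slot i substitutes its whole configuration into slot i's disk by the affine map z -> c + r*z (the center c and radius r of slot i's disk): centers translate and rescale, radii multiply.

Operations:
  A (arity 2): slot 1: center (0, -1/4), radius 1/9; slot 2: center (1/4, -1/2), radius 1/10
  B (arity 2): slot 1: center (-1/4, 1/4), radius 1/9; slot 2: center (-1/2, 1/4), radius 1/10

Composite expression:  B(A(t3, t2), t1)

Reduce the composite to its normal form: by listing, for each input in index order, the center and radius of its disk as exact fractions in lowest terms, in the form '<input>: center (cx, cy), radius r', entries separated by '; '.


t1: center (-1/2, 1/4), radius 1/10; t2: center (-2/9, 7/36), radius 1/90; t3: center (-1/4, 2/9), radius 1/81

Each t-disk chains the slot maps above it in B; radii multiply.
input t3: composing its 2 substitution steps yields center (-1/4, 2/9), radius 1/81
input t2: composing its 2 substitution steps yields center (-2/9, 7/36), radius 1/90
input t1: composing its 1 substitution step yields center (-1/2, 1/4), radius 1/10


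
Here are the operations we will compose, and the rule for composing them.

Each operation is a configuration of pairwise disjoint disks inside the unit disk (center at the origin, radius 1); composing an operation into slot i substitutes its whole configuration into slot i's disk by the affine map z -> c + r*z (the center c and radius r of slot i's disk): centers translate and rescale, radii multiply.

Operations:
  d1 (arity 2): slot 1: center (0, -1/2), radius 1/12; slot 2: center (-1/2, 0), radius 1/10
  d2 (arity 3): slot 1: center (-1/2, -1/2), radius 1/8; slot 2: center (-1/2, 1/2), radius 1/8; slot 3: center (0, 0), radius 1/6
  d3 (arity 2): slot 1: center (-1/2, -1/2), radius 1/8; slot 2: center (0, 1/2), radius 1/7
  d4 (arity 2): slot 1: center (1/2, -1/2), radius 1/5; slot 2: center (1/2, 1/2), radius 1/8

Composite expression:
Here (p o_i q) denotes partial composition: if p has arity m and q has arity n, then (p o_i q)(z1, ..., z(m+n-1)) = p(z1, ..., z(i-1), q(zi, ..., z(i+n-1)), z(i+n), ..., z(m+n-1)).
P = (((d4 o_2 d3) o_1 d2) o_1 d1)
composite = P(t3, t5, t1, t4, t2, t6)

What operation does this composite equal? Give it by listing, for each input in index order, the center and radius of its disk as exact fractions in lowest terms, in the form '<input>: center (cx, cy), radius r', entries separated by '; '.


t1: center (2/5, -2/5), radius 1/40; t2: center (7/16, 7/16), radius 1/64; t3: center (2/5, -49/80), radius 1/480; t4: center (1/2, -1/2), radius 1/30; t5: center (31/80, -3/5), radius 1/400; t6: center (1/2, 9/16), radius 1/56

Nesting under d4 composes maps z -> c + r*z down each t-path.
input t3: applying the 3 nested substitutions gives center (2/5, -49/80), radius 1/480
input t5: applying the 3 nested substitutions gives center (31/80, -3/5), radius 1/400
input t1: applying the 2 nested substitutions gives center (2/5, -2/5), radius 1/40
input t4: applying the 2 nested substitutions gives center (1/2, -1/2), radius 1/30
input t2: applying the 2 nested substitutions gives center (7/16, 7/16), radius 1/64
input t6: applying the 2 nested substitutions gives center (1/2, 9/16), radius 1/56


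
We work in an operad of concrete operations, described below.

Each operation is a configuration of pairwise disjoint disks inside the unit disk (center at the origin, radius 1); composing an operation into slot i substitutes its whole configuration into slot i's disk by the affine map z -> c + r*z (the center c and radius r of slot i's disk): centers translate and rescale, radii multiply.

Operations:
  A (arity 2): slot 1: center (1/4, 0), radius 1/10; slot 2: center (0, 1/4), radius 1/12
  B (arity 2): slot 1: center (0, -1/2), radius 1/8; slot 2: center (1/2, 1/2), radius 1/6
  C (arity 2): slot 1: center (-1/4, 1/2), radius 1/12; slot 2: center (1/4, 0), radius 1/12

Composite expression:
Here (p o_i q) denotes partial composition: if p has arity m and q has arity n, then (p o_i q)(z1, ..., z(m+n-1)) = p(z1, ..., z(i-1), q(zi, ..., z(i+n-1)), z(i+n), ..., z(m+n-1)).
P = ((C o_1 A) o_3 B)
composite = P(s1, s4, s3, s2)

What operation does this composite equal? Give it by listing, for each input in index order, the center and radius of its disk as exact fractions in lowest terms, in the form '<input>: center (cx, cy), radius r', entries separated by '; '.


s1: center (-11/48, 1/2), radius 1/120; s2: center (7/24, 1/24), radius 1/72; s3: center (1/4, -1/24), radius 1/96; s4: center (-1/4, 25/48), radius 1/144


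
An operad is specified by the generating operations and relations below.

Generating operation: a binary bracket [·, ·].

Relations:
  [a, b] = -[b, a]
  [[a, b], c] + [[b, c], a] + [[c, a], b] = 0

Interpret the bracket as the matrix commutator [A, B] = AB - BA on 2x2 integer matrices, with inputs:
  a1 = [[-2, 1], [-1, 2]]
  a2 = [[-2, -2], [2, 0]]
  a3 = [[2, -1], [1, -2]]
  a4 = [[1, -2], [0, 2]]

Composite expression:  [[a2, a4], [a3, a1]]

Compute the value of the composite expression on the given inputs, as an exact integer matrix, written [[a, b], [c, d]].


[[0, 0], [0, 0]]

[a2, a4] = [[4, 2], [-2, -4]]
[a3, a1] = [[0, 0], [0, 0]]
[[a2, a4], [a3, a1]] = [[0, 0], [0, 0]]


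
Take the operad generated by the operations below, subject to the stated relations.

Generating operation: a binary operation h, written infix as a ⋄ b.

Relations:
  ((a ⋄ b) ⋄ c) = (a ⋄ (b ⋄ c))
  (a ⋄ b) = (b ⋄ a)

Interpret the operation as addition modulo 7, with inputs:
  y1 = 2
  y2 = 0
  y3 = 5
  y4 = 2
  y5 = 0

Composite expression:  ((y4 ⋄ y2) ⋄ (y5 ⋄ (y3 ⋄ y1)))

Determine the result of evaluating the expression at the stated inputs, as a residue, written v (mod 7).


2 (mod 7)


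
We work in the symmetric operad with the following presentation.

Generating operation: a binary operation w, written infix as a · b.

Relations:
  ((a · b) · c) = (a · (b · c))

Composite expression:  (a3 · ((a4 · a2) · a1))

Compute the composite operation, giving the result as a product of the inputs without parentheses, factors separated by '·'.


a3 · a4 · a2 · a1

Every regrouping of w is equal, so read the a-inputs in written order.
(a4 · a2) linearizes to a4 · a2
((a4 · a2) · a1) linearizes to a4 · a2 · a1
(a3 · ((a4 · a2) · a1)) linearizes to a3 · a4 · a2 · a1


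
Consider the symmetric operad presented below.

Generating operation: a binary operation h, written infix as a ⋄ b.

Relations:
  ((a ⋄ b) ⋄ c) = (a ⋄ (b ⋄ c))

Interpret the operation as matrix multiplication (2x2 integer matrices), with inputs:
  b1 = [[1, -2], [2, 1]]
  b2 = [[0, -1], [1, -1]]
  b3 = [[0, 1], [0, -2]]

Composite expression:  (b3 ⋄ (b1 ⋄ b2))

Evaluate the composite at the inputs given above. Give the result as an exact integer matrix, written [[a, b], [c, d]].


(b1 ⋄ b2) = [[-2, 1], [1, -3]]
(b3 ⋄ (b1 ⋄ b2)) = [[1, -3], [-2, 6]]

[[1, -3], [-2, 6]]


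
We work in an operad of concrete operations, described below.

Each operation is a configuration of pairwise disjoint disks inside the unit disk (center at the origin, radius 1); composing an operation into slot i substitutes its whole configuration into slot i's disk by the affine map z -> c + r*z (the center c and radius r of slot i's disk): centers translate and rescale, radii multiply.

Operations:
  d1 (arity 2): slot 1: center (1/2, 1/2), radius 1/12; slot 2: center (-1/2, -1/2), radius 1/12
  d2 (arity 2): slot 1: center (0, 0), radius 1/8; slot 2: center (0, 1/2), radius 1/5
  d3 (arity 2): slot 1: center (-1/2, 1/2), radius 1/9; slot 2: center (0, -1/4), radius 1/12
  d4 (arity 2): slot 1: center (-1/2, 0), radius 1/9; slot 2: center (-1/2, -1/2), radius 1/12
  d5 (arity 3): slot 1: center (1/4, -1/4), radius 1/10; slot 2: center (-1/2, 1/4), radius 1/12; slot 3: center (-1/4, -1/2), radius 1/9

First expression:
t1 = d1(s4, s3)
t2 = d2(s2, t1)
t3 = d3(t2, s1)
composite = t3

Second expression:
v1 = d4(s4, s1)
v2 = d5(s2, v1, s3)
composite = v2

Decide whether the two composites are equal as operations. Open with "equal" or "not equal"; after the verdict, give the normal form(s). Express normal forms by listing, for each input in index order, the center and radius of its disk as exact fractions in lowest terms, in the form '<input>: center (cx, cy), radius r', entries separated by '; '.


The first expression reduces to s1: center (0, -1/4), radius 1/12; s2: center (-1/2, 1/2), radius 1/72; s3: center (-23/45, 49/90), radius 1/540; s4: center (-22/45, 17/30), radius 1/540
The second expression reduces to s1: center (-13/24, 5/24), radius 1/144; s2: center (1/4, -1/4), radius 1/10; s3: center (-1/4, -1/2), radius 1/9; s4: center (-13/24, 1/4), radius 1/108
Distinct normal forms: not equal.

not equal: they reduce to s1: center (0, -1/4), radius 1/12; s2: center (-1/2, 1/2), radius 1/72; s3: center (-23/45, 49/90), radius 1/540; s4: center (-22/45, 17/30), radius 1/540 and s1: center (-13/24, 5/24), radius 1/144; s2: center (1/4, -1/4), radius 1/10; s3: center (-1/4, -1/2), radius 1/9; s4: center (-13/24, 1/4), radius 1/108


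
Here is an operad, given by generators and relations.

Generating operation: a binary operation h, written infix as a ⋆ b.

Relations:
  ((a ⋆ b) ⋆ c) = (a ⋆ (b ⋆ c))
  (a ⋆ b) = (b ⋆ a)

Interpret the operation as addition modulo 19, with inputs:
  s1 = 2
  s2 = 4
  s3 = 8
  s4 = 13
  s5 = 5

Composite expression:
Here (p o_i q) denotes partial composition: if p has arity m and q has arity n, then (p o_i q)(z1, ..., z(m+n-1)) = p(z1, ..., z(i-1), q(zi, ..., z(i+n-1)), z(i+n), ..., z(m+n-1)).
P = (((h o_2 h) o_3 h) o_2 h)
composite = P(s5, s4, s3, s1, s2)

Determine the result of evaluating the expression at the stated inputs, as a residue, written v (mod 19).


13 (mod 19)

(s4 ⋆ s3) = 2
(s1 ⋆ s2) = 6
((s4 ⋆ s3) ⋆ (s1 ⋆ s2)) = 8
(s5 ⋆ ((s4 ⋆ s3) ⋆ (s1 ⋆ s2))) = 13


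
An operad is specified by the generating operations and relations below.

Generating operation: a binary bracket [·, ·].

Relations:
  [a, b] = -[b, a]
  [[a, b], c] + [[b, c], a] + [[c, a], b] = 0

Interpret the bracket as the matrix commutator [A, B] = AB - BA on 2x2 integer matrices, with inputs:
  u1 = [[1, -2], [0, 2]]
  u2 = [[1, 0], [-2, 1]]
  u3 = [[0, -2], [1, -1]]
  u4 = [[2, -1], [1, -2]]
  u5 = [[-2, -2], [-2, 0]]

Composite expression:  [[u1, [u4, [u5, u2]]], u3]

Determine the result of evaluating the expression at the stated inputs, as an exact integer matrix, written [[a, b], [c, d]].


[[56, 184], [120, -56]]

[u5, u2] = [[4, 0], [-4, -4]]
[u4, [u5, u2]] = [[4, 8], [24, -4]]
[u1, [u4, [u5, u2]]] = [[-48, 8], [24, 48]]
[[u1, [u4, [u5, u2]]], u3] = [[56, 184], [120, -56]]


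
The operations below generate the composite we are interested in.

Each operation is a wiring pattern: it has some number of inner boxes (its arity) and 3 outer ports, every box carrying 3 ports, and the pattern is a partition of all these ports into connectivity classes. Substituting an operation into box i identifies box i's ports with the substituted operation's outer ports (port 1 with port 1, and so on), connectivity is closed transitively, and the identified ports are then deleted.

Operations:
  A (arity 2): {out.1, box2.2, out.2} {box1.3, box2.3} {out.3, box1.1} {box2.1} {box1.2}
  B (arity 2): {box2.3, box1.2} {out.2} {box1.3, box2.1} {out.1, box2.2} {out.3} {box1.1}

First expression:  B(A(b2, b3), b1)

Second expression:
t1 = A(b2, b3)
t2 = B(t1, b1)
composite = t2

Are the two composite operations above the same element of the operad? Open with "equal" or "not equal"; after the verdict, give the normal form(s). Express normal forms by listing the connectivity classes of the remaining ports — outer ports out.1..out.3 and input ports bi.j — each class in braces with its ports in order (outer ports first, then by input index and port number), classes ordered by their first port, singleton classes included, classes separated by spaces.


Normal form of the first expression: {out.1, b1.2} {out.2} {out.3} {b1.1, b2.1} {b1.3, b3.2} {b2.2} {b2.3, b3.3} {b3.1}
Normal form of the second expression: {out.1, b1.2} {out.2} {out.3} {b1.1, b2.1} {b1.3, b3.2} {b2.2} {b2.3, b3.3} {b3.1}
Same normal form: equal.

equal — both sides give {out.1, b1.2} {out.2} {out.3} {b1.1, b2.1} {b1.3, b3.2} {b2.2} {b2.3, b3.3} {b3.1}


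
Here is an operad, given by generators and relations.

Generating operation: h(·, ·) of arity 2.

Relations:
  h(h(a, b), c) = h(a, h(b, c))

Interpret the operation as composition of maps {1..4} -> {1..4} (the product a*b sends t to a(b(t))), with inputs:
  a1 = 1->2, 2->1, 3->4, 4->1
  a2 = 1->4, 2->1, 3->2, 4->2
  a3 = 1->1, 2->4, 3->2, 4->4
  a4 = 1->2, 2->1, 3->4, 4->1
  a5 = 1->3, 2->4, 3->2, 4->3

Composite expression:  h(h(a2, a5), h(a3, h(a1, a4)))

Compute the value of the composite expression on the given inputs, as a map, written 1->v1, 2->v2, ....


1->2, 2->2, 3->2, 4->2

h(a2, a5) = 1->2, 2->2, 3->1, 4->2
h(a1, a4) = 1->1, 2->2, 3->1, 4->2
h(a3, h(a1, a4)) = 1->1, 2->4, 3->1, 4->4
h(h(a2, a5), h(a3, h(a1, a4))) = 1->2, 2->2, 3->2, 4->2


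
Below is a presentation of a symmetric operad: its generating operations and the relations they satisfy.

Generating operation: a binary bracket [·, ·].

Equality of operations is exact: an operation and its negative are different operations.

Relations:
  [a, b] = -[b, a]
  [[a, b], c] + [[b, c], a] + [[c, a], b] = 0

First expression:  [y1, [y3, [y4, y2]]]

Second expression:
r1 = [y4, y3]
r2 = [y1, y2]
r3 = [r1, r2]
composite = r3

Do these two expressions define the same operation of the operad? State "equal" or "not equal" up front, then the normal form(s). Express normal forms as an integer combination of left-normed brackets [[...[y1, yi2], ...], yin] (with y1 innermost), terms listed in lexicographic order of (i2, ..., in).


not equal — first [[[y1, y2], y4], y3] - [[[y1, y3], y2], y4] + [[[y1, y3], y4], y2] - [[[y1, y4], y2], y3], second [[[y1, y2], y3], y4] - [[[y1, y2], y4], y3]

The first composite normalizes to [[[y1, y2], y4], y3] - [[[y1, y3], y2], y4] + [[[y1, y3], y4], y2] - [[[y1, y4], y2], y3]
The second composite normalizes to [[[y1, y2], y3], y4] - [[[y1, y2], y4], y3]
Different reductions; not equal.


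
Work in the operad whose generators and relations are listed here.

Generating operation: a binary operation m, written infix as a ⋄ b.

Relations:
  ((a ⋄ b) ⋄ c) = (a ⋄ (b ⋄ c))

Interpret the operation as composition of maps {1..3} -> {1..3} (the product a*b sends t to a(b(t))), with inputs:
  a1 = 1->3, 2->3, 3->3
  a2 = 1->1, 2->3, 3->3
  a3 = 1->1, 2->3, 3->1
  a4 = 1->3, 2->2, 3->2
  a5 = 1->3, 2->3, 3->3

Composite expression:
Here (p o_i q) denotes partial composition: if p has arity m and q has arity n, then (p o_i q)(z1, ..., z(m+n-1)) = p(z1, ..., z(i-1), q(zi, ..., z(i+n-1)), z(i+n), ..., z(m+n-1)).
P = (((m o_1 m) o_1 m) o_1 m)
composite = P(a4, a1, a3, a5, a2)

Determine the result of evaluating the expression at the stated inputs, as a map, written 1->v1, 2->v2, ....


(a4 ⋄ a1) = 1->2, 2->2, 3->2
((a4 ⋄ a1) ⋄ a3) = 1->2, 2->2, 3->2
(((a4 ⋄ a1) ⋄ a3) ⋄ a5) = 1->2, 2->2, 3->2
((((a4 ⋄ a1) ⋄ a3) ⋄ a5) ⋄ a2) = 1->2, 2->2, 3->2

1->2, 2->2, 3->2


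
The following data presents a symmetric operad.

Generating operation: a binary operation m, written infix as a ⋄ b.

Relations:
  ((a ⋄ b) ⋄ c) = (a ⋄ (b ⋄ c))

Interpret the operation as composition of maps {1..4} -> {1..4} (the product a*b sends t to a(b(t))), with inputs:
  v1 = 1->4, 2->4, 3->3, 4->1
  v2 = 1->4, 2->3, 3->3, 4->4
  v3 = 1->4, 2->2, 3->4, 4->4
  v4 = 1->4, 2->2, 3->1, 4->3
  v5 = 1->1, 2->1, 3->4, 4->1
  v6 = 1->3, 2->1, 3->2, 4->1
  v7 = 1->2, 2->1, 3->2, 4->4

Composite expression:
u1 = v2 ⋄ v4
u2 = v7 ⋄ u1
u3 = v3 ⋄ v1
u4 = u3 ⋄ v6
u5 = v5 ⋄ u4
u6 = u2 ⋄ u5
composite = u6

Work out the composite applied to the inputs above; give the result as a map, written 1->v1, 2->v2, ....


1->4, 2->4, 3->4, 4->4


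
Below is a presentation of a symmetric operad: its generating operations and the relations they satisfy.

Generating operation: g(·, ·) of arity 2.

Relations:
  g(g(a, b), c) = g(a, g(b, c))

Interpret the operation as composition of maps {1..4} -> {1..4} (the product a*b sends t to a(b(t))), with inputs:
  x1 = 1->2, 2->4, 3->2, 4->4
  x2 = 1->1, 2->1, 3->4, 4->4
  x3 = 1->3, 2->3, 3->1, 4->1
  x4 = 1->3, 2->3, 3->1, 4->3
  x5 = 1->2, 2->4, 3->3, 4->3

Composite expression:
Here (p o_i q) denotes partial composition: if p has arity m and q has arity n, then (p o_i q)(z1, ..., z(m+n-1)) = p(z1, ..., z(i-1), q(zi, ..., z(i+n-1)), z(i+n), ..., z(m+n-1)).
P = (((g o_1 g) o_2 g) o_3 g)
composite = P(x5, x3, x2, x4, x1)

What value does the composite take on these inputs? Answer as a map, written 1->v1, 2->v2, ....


1->2, 2->2, 3->2, 4->2

g(x2, x4) = 1->4, 2->4, 3->1, 4->4
g(x3, g(x2, x4)) = 1->1, 2->1, 3->3, 4->1
g(x5, g(x3, g(x2, x4))) = 1->2, 2->2, 3->3, 4->2
g(g(x5, g(x3, g(x2, x4))), x1) = 1->2, 2->2, 3->2, 4->2


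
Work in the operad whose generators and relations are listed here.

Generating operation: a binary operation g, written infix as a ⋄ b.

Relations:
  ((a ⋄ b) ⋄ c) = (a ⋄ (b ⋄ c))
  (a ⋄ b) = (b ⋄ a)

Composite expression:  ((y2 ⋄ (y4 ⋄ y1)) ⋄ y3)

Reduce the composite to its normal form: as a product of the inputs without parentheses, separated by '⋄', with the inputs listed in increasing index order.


y1 ⋄ y2 ⋄ y3 ⋄ y4

Any arrangement under g is one operation, so sort the y-inputs.
(y4 ⋄ y1) reduces to y4 ⋄ y1
(y2 ⋄ (y4 ⋄ y1)) reduces to y2 ⋄ y4 ⋄ y1
((y2 ⋄ (y4 ⋄ y1)) ⋄ y3) reduces to y2 ⋄ y4 ⋄ y1 ⋄ y3
reordering the factors by index: y1 ⋄ y2 ⋄ y3 ⋄ y4


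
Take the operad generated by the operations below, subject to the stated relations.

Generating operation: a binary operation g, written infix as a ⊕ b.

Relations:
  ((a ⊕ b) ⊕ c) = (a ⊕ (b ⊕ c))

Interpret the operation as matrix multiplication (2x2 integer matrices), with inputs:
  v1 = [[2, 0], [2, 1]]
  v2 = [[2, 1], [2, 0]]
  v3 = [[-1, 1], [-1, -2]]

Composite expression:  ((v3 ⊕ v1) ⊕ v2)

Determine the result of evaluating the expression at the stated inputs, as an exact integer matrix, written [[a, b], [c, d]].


[[2, 0], [-16, -6]]

(v3 ⊕ v1) = [[0, 1], [-6, -2]]
((v3 ⊕ v1) ⊕ v2) = [[2, 0], [-16, -6]]


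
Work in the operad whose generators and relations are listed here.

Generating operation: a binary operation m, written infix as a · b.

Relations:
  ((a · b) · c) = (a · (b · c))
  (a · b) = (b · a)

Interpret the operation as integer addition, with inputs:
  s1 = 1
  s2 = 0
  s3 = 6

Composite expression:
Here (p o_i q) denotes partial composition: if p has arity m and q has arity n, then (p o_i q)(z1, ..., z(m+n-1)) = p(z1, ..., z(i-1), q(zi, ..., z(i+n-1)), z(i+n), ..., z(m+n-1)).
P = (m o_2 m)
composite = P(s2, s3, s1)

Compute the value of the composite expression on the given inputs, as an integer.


7

(s3 · s1) = 7
(s2 · (s3 · s1)) = 7


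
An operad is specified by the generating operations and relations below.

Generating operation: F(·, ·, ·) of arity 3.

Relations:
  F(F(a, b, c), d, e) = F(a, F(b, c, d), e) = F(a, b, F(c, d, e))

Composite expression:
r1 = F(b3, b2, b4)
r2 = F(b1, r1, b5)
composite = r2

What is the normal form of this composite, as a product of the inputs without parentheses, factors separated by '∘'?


b1 ∘ b3 ∘ b2 ∘ b4 ∘ b5

Under associativity of F, the answer is the b's in reading order.
F(b3, b2, b4) spells out as b3 ∘ b2 ∘ b4
F(b1, F(b3, b2, b4), b5) spells out as b1 ∘ b3 ∘ b2 ∘ b4 ∘ b5


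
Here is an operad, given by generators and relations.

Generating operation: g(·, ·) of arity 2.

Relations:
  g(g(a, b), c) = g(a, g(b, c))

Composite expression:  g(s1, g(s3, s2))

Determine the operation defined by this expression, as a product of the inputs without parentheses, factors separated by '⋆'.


Associativity of g dissolves the nesting; only the s-input order survives.
g(s3, s2) unparenthesizes to s3 ⋆ s2
g(s1, g(s3, s2)) unparenthesizes to s1 ⋆ s3 ⋆ s2

s1 ⋆ s3 ⋆ s2


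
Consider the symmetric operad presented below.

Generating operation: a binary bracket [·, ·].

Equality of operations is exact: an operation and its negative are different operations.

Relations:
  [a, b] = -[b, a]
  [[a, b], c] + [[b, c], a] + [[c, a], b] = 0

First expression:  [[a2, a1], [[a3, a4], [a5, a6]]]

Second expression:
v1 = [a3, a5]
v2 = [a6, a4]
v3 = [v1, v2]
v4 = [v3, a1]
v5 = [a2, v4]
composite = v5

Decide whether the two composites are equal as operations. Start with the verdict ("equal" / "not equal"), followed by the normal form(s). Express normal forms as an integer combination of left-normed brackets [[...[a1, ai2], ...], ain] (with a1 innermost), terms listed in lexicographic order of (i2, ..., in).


not equal; the first gives -[[[[[a1, a2], a3], a4], a5], a6] + [[[[[a1, a2], a3], a4], a6], a5] + [[[[[a1, a2], a4], a3], a5], a6] - [[[[[a1, a2], a4], a3], a6], a5] + [[[[[a1, a2], a5], a6], a3], a4] - [[[[[a1, a2], a5], a6], a4], a3] - [[[[[a1, a2], a6], a5], a3], a4] + [[[[[a1, a2], a6], a5], a4], a3] and the second -[[[[[a1, a3], a5], a4], a6], a2] + [[[[[a1, a3], a5], a6], a4], a2] + [[[[[a1, a4], a6], a3], a5], a2] - [[[[[a1, a4], a6], a5], a3], a2] + [[[[[a1, a5], a3], a4], a6], a2] - [[[[[a1, a5], a3], a6], a4], a2] - [[[[[a1, a6], a4], a3], a5], a2] + [[[[[a1, a6], a4], a5], a3], a2]

The first expression reduces to -[[[[[a1, a2], a3], a4], a5], a6] + [[[[[a1, a2], a3], a4], a6], a5] + [[[[[a1, a2], a4], a3], a5], a6] - [[[[[a1, a2], a4], a3], a6], a5] + [[[[[a1, a2], a5], a6], a3], a4] - [[[[[a1, a2], a5], a6], a4], a3] - [[[[[a1, a2], a6], a5], a3], a4] + [[[[[a1, a2], a6], a5], a4], a3]
The second expression reduces to -[[[[[a1, a3], a5], a4], a6], a2] + [[[[[a1, a3], a5], a6], a4], a2] + [[[[[a1, a4], a6], a3], a5], a2] - [[[[[a1, a4], a6], a5], a3], a2] + [[[[[a1, a5], a3], a4], a6], a2] - [[[[[a1, a5], a3], a6], a4], a2] - [[[[[a1, a6], a4], a3], a5], a2] + [[[[[a1, a6], a4], a5], a3], a2]
They disagree, so not equal.


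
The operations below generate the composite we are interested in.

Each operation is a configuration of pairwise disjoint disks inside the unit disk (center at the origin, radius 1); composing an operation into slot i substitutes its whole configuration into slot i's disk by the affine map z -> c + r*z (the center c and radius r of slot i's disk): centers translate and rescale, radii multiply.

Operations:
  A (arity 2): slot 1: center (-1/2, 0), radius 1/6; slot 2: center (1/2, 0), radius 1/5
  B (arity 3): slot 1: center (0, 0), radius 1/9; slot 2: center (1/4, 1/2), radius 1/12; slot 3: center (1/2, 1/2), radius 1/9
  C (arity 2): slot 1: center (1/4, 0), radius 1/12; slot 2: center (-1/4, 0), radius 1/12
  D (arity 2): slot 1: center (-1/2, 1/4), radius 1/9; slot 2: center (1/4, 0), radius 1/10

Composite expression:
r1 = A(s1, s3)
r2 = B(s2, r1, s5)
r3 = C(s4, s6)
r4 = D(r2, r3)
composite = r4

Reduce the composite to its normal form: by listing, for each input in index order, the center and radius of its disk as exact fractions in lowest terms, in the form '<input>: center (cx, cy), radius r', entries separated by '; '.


s1: center (-103/216, 11/36), radius 1/648; s2: center (-1/2, 1/4), radius 1/81; s3: center (-101/216, 11/36), radius 1/540; s4: center (11/40, 0), radius 1/120; s5: center (-4/9, 11/36), radius 1/81; s6: center (9/40, 0), radius 1/120

Each s-disk chains the slot maps above it in D; radii multiply.
for s2, the 2-step affine chain lands on center (-1/2, 1/4), radius 1/81
for s1, the 3-step affine chain lands on center (-103/216, 11/36), radius 1/648
for s3, the 3-step affine chain lands on center (-101/216, 11/36), radius 1/540
for s5, the 2-step affine chain lands on center (-4/9, 11/36), radius 1/81
for s4, the 2-step affine chain lands on center (11/40, 0), radius 1/120
for s6, the 2-step affine chain lands on center (9/40, 0), radius 1/120


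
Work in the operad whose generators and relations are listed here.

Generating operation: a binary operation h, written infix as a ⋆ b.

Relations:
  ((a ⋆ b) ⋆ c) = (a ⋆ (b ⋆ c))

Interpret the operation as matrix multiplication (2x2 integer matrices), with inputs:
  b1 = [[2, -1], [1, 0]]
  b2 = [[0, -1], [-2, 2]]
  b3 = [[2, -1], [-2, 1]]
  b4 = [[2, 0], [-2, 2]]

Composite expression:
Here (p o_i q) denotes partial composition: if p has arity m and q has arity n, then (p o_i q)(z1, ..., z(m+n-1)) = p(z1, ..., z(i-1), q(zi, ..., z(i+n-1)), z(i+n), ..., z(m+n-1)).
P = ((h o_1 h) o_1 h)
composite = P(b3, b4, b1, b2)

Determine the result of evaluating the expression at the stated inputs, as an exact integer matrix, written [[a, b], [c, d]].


(b3 ⋆ b4) = [[6, -2], [-6, 2]]
((b3 ⋆ b4) ⋆ b1) = [[10, -6], [-10, 6]]
(((b3 ⋆ b4) ⋆ b1) ⋆ b2) = [[12, -22], [-12, 22]]

[[12, -22], [-12, 22]]


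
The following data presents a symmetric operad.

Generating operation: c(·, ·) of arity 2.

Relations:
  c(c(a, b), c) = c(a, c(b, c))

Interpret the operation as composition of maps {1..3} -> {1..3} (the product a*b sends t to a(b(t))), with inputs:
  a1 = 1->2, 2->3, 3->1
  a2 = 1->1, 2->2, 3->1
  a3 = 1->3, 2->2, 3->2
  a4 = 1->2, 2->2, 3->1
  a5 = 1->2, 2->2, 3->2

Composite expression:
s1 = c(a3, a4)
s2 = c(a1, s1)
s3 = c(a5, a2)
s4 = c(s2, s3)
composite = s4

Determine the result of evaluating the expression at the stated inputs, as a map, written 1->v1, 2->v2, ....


1->3, 2->3, 3->3

c(a3, a4) = 1->2, 2->2, 3->3
c(a1, c(a3, a4)) = 1->3, 2->3, 3->1
c(a5, a2) = 1->2, 2->2, 3->2
c(c(a1, c(a3, a4)), c(a5, a2)) = 1->3, 2->3, 3->3


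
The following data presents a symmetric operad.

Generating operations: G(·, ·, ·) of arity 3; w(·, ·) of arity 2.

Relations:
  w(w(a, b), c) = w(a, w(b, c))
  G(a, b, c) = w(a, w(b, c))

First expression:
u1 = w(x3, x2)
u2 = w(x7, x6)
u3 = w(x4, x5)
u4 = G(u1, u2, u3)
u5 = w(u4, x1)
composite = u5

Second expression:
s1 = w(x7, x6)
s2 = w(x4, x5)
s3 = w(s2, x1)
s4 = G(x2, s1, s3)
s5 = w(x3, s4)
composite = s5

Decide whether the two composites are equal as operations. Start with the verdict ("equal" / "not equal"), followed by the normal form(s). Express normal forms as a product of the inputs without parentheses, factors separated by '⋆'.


equal: each reduces to x3 ⋆ x2 ⋆ x7 ⋆ x6 ⋆ x4 ⋆ x5 ⋆ x1


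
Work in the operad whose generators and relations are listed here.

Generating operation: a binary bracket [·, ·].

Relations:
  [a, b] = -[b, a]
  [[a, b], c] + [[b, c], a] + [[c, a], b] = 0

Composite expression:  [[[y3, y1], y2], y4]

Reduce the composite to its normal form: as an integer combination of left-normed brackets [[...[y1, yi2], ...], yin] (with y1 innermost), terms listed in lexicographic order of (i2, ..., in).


-[[[y1, y3], y2], y4]

Skip Jacobi rewriting: expand, keep y1-initial words, read off terms.
Composite bracket: [[[y3, y1], y2], y4]
Full expansion: 8 signed words from ab - ba (2^3 = 8).
Collect the words opening with y1:
  sign of y1y3y2y4 is -1, so it contributes -[[[y1, y3], y2], y4]


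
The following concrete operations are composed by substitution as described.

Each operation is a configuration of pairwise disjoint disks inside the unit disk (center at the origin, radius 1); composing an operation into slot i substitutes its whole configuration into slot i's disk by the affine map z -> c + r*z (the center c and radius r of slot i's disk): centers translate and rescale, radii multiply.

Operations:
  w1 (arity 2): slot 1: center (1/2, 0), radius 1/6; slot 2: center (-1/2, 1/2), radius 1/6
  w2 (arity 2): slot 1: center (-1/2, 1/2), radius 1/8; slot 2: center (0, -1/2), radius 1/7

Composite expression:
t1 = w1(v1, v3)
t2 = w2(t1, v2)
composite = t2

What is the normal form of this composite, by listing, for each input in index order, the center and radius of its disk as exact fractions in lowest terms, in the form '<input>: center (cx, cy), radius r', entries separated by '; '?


v1: center (-7/16, 1/2), radius 1/48; v2: center (0, -1/2), radius 1/7; v3: center (-9/16, 9/16), radius 1/48

Below w2, radii multiply path by path; the v-disk centers shift.
tracing v1 down its 2-map path: center (-7/16, 1/2), radius 1/48
tracing v3 down its 2-map path: center (-9/16, 9/16), radius 1/48
tracing v2 down its 1-map path: center (0, -1/2), radius 1/7


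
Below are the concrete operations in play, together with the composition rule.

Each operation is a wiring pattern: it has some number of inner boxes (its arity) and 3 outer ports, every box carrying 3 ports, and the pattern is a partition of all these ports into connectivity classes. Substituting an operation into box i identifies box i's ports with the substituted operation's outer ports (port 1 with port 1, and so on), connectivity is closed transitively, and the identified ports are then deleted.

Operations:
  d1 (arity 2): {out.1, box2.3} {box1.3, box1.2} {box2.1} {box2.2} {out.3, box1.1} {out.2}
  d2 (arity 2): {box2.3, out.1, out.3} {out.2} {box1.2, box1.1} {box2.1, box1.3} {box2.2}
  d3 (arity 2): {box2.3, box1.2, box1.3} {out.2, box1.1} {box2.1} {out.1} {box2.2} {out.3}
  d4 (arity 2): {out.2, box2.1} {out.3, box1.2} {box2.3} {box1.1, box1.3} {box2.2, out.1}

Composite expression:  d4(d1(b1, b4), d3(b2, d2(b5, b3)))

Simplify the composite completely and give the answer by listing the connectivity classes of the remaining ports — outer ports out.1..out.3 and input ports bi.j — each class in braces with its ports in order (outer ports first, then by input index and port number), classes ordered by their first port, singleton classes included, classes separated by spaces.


{out.1, b2.1} {out.2} {out.3} {b1.1, b4.3} {b1.2, b1.3} {b2.2, b2.3, b3.3} {b3.1, b5.3} {b3.2} {b4.1} {b4.2} {b5.1, b5.2}

Two ports join when wires chain via d4-identified ports.
composing d1 on (b1, b4), with out.j its own outer ports: {out.1, b4.3} {out.2} {out.3, b1.1} {b1.2, b1.3} {b4.1} {b4.2}
composing d2 on (b5, b3), with out.j its own outer ports: {out.1, out.3, b3.3} {out.2} {b3.1, b5.3} {b3.2} {b5.1, b5.2}
composing d3 on (b2, b5, b3), with out.j its own outer ports: {out.1} {out.2, b2.1} {out.3} {b2.2, b2.3, b3.3} {b3.1, b5.3} {b3.2} {b5.1, b5.2}
composing d4 on (b1, b4, b2, b5, b3), with out.j its own outer ports: {out.1, b2.1} {out.2} {out.3} {b1.1, b4.3} {b1.2, b1.3} {b2.2, b2.3, b3.3} {b3.1, b5.3} {b3.2} {b4.1} {b4.2} {b5.1, b5.2}


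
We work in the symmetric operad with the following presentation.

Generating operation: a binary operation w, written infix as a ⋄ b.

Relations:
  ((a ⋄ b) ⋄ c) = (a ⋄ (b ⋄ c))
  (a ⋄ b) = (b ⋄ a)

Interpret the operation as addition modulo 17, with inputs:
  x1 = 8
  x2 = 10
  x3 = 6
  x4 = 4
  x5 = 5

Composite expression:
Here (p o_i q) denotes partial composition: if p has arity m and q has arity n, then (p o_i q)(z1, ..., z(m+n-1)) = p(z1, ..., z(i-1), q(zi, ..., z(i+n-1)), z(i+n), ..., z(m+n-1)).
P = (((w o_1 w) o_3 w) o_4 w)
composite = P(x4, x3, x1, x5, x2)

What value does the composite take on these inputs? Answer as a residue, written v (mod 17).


16 (mod 17)

(x4 ⋄ x3) = 10
(x5 ⋄ x2) = 15
(x1 ⋄ (x5 ⋄ x2)) = 6
((x4 ⋄ x3) ⋄ (x1 ⋄ (x5 ⋄ x2))) = 16


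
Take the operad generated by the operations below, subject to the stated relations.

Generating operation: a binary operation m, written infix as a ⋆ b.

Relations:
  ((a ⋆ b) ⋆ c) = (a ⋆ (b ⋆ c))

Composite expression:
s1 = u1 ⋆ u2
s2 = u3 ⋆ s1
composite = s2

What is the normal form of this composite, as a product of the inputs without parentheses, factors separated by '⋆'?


u3 ⋆ u1 ⋆ u2

Every regrouping of m is equal, so read the u-inputs in written order.
(u1 ⋆ u2) spells out as u1 ⋆ u2
(u3 ⋆ (u1 ⋆ u2)) spells out as u3 ⋆ u1 ⋆ u2


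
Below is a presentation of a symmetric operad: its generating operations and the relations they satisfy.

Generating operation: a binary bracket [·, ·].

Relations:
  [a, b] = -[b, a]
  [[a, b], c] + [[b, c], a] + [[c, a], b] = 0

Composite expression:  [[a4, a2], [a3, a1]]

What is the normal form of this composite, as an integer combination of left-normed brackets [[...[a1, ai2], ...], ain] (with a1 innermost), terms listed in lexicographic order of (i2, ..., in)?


Skip Jacobi rewriting: expand, keep a1-initial words, read off terms.
Composite bracket: [[a4, a2], [a3, a1]]
The bracket unfolds into 8 signed words via [a, b] = ab - ba (2^3 = 8).
Words beginning with a1 determine it all:
  from a1a3a2a4, sign -1: term -[[[a1, a3], a2], a4]
  from a1a3a4a2, sign +1: term +[[[a1, a3], a4], a2]

-[[[a1, a3], a2], a4] + [[[a1, a3], a4], a2]


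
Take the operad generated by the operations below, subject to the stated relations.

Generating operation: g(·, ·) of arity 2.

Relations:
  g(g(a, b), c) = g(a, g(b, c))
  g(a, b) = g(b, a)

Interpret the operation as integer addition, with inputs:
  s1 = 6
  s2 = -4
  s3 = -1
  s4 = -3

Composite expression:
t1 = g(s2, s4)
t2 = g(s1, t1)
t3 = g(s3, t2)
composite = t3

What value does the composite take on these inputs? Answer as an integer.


g(s2, s4) = -7
g(s1, g(s2, s4)) = -1
g(s3, g(s1, g(s2, s4))) = -2

-2


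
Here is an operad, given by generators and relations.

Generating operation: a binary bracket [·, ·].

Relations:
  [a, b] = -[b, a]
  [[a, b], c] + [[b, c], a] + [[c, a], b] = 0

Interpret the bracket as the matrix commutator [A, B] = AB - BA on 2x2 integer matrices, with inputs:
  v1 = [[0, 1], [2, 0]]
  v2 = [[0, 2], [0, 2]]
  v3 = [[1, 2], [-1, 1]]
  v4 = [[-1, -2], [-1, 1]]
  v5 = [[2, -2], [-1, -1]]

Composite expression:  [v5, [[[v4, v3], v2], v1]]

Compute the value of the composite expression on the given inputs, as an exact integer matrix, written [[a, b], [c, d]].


[[40, 72], [24, -40]]

[v4, v3] = [[4, -4], [-2, -4]]
[[v4, v3], v2] = [[4, 8], [4, -4]]
[[[v4, v3], v2], v1] = [[12, 8], [-16, -12]]
[v5, [[[v4, v3], v2], v1]] = [[40, 72], [24, -40]]


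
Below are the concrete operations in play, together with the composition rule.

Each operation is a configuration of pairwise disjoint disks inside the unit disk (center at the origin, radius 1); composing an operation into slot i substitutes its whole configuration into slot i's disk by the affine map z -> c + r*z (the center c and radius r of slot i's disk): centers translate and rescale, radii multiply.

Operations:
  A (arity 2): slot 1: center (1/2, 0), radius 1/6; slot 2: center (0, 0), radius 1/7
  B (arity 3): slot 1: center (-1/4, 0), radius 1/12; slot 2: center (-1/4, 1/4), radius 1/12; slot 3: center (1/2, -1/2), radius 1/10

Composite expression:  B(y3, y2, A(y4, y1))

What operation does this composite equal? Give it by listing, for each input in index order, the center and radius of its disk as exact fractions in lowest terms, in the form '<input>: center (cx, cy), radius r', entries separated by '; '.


y1: center (1/2, -1/2), radius 1/70; y2: center (-1/4, 1/4), radius 1/12; y3: center (-1/4, 0), radius 1/12; y4: center (11/20, -1/2), radius 1/60

Below B, radii multiply path by path; the y-disk centers shift.
y3: after 1 affine step, its disk has center (-1/4, 0), radius 1/12
y2: after 1 affine step, its disk has center (-1/4, 1/4), radius 1/12
y4: after 2 affine steps, its disk has center (11/20, -1/2), radius 1/60
y1: after 2 affine steps, its disk has center (1/2, -1/2), radius 1/70


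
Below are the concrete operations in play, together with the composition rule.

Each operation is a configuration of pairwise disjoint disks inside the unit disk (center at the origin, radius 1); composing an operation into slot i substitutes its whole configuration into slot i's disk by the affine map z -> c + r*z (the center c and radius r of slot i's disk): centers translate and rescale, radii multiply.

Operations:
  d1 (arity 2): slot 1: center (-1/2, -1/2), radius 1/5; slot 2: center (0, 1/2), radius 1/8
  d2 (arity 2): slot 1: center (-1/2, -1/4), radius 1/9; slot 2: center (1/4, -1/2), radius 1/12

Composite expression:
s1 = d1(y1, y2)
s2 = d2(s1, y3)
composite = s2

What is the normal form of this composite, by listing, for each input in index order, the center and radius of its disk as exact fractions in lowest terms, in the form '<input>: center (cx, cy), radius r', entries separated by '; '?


y1: center (-5/9, -11/36), radius 1/45; y2: center (-1/2, -7/36), radius 1/72; y3: center (1/4, -1/2), radius 1/12

Follow each y-input down from d2: c' goes to c + r*c', radius to r*r'.
tracing y1 down its 2-map path: center (-5/9, -11/36), radius 1/45
tracing y2 down its 2-map path: center (-1/2, -7/36), radius 1/72
tracing y3 down its 1-map path: center (1/4, -1/2), radius 1/12
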